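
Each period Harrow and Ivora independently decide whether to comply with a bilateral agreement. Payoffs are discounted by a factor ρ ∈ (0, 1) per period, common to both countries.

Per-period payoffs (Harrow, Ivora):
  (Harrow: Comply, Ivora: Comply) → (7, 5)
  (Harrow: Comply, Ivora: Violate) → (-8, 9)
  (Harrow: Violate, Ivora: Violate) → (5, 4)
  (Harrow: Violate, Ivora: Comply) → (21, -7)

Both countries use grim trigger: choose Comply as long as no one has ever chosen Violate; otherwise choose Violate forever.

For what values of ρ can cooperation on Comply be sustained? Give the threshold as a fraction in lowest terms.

Harrow's threshold: (21−7)/(21−5) = 7/8.
Ivora's threshold: (9−5)/(9−4) = 4/5.
7/8 > 4/5, so Harrow binds and ρ* = 7/8.

7/8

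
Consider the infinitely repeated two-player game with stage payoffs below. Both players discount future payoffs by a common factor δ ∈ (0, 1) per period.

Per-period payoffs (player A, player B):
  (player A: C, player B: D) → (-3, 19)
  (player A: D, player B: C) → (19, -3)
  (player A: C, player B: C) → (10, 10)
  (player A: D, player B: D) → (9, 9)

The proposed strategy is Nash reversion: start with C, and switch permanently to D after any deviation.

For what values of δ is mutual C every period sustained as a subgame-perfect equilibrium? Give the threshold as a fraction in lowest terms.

10/(1−δ) ≥ 19 + 9δ/(1−δ)
10 ≥ 19 − 10δ
δ ≥ 9/10.

9/10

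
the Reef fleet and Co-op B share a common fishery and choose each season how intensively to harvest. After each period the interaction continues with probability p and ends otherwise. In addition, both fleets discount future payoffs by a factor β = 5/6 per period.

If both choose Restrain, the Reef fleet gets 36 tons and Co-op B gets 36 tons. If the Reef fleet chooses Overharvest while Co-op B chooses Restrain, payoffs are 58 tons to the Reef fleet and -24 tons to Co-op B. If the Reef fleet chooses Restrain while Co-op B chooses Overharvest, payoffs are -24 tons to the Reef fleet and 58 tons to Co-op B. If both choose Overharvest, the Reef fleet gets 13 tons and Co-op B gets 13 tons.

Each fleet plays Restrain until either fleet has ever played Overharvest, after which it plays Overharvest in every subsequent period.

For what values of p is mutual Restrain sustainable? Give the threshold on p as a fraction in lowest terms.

44/75

With continuation probability p and discount β, the effective per-period discount factor is βp.
Grim-trigger IC: βp ≥ (58−36)/(58−13) = 22/45.
So p ≥ (22/45)/(5/6) = 44/75.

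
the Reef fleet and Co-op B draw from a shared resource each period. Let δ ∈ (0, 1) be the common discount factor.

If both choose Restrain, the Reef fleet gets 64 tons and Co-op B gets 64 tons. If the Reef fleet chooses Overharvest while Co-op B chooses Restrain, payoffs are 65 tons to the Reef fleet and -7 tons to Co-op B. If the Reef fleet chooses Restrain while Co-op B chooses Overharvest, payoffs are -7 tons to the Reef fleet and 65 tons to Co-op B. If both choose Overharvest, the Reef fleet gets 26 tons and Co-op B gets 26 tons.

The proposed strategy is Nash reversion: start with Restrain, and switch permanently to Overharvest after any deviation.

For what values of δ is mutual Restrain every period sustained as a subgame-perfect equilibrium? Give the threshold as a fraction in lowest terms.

1/39

64/(1−δ) ≥ 65 + 26δ/(1−δ)
64 ≥ 65 − 39δ
δ ≥ 1/39.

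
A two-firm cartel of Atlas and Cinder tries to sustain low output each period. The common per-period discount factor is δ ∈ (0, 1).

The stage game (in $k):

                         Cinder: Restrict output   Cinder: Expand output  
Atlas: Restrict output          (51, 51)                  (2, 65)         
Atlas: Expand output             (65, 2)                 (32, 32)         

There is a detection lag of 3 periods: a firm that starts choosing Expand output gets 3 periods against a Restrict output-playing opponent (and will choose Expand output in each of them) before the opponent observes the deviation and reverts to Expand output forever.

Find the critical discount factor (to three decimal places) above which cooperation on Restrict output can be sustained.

The best deviation is to choose Expand output for all 3 undetected periods, earning 65 each, then 32 forever once detected.
Deviation value: 65(1−δ^3)/(1−δ) + 32δ^3/(1−δ); cooperation value: 51/(1−δ).
IC: 51 ≥ 65(1−δ^3) + 32δ^3 = 65 − 33δ^3.
So δ^3 ≥ 14/33, giving δ ≥ (14/33)^(1/3) ≈ 0.751.

0.751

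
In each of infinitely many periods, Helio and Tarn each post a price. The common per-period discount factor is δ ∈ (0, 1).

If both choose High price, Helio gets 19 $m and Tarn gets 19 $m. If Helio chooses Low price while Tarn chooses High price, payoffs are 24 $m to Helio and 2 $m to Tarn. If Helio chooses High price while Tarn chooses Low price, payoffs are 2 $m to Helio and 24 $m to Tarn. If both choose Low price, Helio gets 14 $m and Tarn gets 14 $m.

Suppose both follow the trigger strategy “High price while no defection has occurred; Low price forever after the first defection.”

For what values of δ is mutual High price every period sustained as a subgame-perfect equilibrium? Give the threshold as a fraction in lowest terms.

19/(1−δ) ≥ 24 + 14δ/(1−δ)
19 ≥ 24 − 10δ
δ ≥ 5/10 = 1/2.

1/2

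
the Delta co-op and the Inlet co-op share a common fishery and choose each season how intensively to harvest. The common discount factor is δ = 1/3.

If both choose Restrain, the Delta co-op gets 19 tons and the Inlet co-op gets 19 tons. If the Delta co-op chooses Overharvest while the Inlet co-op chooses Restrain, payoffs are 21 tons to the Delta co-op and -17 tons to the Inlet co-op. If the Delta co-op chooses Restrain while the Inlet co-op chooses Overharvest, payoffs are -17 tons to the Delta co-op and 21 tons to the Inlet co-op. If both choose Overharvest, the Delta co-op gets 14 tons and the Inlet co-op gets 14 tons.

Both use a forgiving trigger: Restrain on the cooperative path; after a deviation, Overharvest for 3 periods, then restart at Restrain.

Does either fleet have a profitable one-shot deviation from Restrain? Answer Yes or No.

IC: δ+…+δ^3 ≥ (21−19)/(19−14) = 2/5.
At δ = 1/3: partial sum = 0.4815 ≥ 0.4000. Cooperation sustainable.

No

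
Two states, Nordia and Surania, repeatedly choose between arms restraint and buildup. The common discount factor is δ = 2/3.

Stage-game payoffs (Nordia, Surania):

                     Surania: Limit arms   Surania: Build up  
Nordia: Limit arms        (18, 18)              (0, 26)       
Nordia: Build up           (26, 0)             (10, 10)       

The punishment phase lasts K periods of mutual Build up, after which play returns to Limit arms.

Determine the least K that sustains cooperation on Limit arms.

Need Σ_{k=1}^{K} δ^k ≥ (26−18)/(18−10) = 1.0000 at δ = 2/3.
At K = 1 the sum is 0.6667 < 1.0000; at K = 2 it is 1.1111 ≥ 1.0000.
So the minimum punishment length is K = 2.

2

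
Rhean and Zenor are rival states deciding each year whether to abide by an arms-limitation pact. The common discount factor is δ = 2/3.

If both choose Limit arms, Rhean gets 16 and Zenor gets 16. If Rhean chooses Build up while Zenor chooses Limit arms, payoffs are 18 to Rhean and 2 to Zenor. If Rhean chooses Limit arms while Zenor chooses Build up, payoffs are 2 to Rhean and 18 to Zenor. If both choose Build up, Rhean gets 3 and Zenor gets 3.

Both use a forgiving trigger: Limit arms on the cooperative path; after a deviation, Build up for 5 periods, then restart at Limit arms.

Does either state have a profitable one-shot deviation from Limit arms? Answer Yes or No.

No

IC: δ+…+δ^5 ≥ (18−16)/(16−3) = 2/13.
At δ = 2/3: partial sum = 1.7366 ≥ 0.1538. Cooperation sustainable.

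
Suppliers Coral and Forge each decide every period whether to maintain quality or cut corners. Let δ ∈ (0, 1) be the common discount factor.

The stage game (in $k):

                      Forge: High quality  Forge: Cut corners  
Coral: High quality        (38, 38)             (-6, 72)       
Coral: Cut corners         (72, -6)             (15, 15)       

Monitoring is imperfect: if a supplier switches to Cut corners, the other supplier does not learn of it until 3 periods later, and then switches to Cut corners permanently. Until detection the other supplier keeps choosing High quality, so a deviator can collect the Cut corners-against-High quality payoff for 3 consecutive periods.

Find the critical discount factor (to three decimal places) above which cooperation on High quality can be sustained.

Deviating for the 3 undetected periods gains 72−38 = 34 per period over cooperation, then loses 38−15 = 23 per period forever once punishment starts.
Gain: 34(1 + δ + … + δ^2); loss: 23·δ^3/(1−δ).
No profitable deviation ⇔ 34(1−δ^3) ≤ 23·δ^3, i.e. δ^3 ≥ 34/(34+23) = 34/57.
Hence δ ≥ (34/57)^(1/3) ≈ 0.842.

0.842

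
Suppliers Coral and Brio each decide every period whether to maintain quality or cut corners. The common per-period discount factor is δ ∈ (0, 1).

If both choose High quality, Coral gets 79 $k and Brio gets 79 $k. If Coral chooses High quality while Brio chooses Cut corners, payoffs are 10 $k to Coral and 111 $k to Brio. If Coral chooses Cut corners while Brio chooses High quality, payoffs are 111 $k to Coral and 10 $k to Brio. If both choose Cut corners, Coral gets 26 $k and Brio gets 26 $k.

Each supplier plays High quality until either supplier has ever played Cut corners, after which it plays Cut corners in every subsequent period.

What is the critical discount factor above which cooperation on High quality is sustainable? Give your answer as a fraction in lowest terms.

32/85

79/(1−δ) ≥ 111 + 26δ/(1−δ)
79 ≥ 111 − 85δ
δ ≥ 32/85.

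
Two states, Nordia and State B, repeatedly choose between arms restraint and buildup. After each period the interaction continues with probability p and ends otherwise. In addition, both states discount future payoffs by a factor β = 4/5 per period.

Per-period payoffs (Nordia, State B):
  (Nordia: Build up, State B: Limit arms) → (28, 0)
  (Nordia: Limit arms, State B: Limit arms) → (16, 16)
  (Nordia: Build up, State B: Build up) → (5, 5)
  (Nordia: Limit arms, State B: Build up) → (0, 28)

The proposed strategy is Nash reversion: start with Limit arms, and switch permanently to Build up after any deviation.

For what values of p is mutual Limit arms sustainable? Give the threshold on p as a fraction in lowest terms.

15/23

With continuation probability p and discount β, the effective per-period discount factor is βp.
Grim-trigger IC: βp ≥ (28−16)/(28−5) = 12/23.
So p ≥ (12/23)/(4/5) = 15/23.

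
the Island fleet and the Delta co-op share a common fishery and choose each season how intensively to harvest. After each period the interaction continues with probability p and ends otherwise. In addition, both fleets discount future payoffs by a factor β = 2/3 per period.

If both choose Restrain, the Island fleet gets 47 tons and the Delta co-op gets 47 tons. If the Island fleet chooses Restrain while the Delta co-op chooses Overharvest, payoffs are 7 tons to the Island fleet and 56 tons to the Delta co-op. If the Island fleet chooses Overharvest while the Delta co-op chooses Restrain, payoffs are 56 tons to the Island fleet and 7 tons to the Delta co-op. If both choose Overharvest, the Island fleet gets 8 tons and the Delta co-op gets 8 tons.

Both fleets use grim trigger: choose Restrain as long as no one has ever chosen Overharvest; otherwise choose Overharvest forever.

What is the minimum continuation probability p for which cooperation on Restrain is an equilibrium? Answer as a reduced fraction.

With continuation probability p and discount β, the effective per-period discount factor is βp.
Grim-trigger IC: βp ≥ (56−47)/(56−8) = 3/16.
So p ≥ (3/16)/(2/3) = 9/32.

9/32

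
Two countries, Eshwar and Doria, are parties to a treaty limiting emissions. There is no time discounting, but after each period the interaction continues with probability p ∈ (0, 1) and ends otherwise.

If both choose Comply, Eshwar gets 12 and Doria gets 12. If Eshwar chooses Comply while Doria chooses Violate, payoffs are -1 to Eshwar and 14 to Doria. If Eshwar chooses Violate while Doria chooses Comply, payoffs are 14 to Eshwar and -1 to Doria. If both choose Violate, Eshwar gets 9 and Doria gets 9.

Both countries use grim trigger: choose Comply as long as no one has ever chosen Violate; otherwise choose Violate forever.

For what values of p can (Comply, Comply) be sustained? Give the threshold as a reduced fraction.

2/5

With no time discounting, the continuation probability p plays the role of the discount factor.
Grim-trigger IC: 12/(1−p) ≥ 14 + 9p/(1−p) ⇒ p ≥ (14−12)/(14−9) = 2/5.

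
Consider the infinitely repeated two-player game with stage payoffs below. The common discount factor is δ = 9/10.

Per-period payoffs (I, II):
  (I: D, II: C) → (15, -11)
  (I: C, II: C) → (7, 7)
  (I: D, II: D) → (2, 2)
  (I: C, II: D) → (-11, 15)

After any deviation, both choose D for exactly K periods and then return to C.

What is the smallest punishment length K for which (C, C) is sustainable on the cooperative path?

2

No profitable deviation requires (7−2)(δ+…+δ^K) ≥ 15−7, i.e. δ+…+δ^K ≥ 8/5 ≈ 1.6000.
With δ = 9/10, the partial sums are K=1: 0.9000, K=2: 1.7100.
K = 2 is the first length at which the sum reaches 1.6000.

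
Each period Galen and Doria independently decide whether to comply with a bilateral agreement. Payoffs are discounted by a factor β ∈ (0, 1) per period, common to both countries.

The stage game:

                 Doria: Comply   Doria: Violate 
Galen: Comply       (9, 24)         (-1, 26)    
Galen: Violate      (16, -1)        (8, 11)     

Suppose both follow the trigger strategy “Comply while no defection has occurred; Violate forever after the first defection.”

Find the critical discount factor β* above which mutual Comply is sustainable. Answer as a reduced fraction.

Galen: cooperation gives 9 each period; deviation gives 16 once then 8 forever.
  9/(1−β) ≥ 16 + 8β/(1−β) ⇒ β ≥ 7/8.
Doria: cooperation gives 24 each period; deviation gives 26 once then 11 forever.
  β ≥ 2/15.
Both must hold, so the binding constraint is Galen's: β ≥ 7/8.

7/8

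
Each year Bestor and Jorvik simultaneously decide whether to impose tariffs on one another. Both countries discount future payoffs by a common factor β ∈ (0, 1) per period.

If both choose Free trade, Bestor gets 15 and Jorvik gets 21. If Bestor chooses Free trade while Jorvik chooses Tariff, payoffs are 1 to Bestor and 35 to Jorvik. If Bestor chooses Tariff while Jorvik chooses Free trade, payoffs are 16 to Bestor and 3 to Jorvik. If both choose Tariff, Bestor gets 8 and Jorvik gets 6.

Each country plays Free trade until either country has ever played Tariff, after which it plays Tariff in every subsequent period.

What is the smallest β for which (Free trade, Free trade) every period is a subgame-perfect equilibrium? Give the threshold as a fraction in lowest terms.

14/29

Bestor's threshold: (16−15)/(16−8) = 1/8.
Jorvik's threshold: (35−21)/(35−6) = 14/29.
1/8 < 14/29, so Jorvik binds and β* = 14/29.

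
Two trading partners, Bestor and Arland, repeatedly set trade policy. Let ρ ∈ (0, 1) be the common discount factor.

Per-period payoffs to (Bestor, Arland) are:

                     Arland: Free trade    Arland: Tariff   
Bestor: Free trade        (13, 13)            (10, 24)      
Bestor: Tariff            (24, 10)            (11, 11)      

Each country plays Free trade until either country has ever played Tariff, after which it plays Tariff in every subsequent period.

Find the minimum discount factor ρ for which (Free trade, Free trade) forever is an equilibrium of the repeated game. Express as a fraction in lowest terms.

11/13

13/(1−ρ) ≥ 24 + 11ρ/(1−ρ)
13 ≥ 24 − 13ρ
ρ ≥ 11/13.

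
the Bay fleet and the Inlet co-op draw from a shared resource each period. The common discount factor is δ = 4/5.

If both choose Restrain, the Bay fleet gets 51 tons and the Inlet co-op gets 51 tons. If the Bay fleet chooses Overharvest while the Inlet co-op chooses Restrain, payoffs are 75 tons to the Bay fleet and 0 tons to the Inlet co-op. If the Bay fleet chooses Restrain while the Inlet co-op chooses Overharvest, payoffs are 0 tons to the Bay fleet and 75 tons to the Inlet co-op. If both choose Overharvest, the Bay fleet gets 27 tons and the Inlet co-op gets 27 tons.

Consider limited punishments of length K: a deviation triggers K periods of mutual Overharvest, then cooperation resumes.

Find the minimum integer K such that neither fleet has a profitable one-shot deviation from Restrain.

2

Need Σ_{k=1}^{K} δ^k ≥ (75−51)/(51−27) = 1.0000 at δ = 4/5.
At K = 1 the sum is 0.8000 < 1.0000; at K = 2 it is 1.4400 ≥ 1.0000.
So the minimum punishment length is K = 2.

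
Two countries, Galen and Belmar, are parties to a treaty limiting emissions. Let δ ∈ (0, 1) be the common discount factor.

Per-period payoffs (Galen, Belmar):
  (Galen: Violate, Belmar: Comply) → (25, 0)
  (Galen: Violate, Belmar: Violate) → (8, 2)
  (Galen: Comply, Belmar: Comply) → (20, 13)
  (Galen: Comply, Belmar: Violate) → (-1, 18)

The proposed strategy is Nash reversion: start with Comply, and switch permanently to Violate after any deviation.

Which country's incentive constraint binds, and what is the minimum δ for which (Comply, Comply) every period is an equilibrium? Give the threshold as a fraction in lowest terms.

For Galen: deviation gain 25−20 = 5, per-period punishment loss 20−8 = 12. IC gives δ ≥ 5/17.
For Belmar: gain 5, loss 11 per period, so δ ≥ 5/16.
The tighter constraint is Belmar's, so cooperation needs δ ≥ 5/16.

Belmar; δ ≥ 5/16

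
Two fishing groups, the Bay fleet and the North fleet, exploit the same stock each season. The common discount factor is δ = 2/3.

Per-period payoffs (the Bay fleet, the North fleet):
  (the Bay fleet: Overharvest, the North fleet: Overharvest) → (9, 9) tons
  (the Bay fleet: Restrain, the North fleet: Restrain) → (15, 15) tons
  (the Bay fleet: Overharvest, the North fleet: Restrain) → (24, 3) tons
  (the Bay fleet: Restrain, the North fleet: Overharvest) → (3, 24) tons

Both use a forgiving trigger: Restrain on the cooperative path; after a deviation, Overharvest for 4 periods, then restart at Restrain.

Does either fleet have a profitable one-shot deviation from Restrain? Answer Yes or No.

Comparing payoff streams over the 5 periods until play realigns: cooperate → 15(1+δ+…+δ^4); deviate → 24 + 9(δ+…+δ^4).
Cooperation is sustained iff (15−9)(δ+…+δ^4) ≥ 24−15.
δ+…+δ^4 = 2/3·(1−(2/3)^4)/(1−2/3) = 1.6049, and (24−15)/(15−9) = 1.5000.
1.6049 ≥ 1.5000, so cooperation is sustainable.

No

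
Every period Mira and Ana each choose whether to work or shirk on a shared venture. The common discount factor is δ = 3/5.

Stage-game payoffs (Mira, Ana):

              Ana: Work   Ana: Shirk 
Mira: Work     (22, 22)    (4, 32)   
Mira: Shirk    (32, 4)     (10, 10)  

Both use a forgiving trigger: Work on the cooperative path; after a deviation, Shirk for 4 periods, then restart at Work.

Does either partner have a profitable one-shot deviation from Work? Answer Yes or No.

No

IC: δ+…+δ^4 ≥ (32−22)/(22−10) = 5/6.
At δ = 3/5: partial sum = 1.3056 ≥ 0.8333. Cooperation sustainable.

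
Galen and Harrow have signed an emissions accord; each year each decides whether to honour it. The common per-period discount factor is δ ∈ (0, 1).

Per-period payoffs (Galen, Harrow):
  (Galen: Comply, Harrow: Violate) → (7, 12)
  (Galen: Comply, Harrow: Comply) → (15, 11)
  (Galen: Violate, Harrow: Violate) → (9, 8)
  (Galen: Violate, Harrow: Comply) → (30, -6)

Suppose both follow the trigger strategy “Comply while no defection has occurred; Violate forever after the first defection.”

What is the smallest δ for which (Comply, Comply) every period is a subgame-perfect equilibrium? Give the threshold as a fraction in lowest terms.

5/7

Galen's threshold: (30−15)/(30−9) = 5/7.
Harrow's threshold: (12−11)/(12−8) = 1/4.
5/7 > 1/4, so Galen binds and δ* = 5/7.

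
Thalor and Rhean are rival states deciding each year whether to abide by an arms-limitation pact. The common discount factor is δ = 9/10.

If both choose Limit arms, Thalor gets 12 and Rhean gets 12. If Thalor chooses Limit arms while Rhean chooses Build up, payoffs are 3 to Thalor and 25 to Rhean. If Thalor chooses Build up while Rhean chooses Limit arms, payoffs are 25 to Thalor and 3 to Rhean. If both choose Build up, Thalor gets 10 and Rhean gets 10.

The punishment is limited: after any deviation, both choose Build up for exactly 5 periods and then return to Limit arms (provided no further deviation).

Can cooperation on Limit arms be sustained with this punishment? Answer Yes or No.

A one-shot deviation gives 25 now, then 10 for 5 periods, then back to 12.
Gain from deviating: (25−12) today; loss: (12−10) in each of the next 5 periods.
No-deviation condition: (12−10)(δ+…+δ^5) ≥ 25−12, i.e. δ+…+δ^5 ≥ 13/2.
At δ = 9/10: δ+…+δ^5 = 3.6856 < 6.5000.
So cooperation is not sustainable.

No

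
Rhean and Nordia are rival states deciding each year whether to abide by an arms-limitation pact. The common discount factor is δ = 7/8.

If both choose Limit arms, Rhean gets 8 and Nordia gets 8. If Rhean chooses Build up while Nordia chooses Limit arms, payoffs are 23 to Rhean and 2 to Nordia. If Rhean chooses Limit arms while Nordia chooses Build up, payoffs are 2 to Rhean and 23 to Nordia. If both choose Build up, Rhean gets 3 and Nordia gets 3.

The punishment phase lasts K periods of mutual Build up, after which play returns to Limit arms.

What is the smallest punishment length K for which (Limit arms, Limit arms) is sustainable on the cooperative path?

Need Σ_{k=1}^{K} δ^k ≥ (23−8)/(8−3) = 3.0000 at δ = 7/8.
At K = 4 the sum is 2.8967 < 3.0000; at K = 5 it is 3.4096 ≥ 3.0000.
So the minimum punishment length is K = 5.

5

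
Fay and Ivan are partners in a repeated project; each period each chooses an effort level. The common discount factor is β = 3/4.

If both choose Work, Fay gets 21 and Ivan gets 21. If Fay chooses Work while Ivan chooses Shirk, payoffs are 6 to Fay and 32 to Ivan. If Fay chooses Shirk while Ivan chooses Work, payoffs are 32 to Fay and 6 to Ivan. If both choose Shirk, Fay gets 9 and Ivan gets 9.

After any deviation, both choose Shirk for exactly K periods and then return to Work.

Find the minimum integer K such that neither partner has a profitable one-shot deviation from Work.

IC: β(1−β^K)/(1−β) ≥ (32−21)/(21−9) = 11/12.
With β = 3/4: need 1 − β^K ≥ 11/12·(1−3/4)/(3/4), i.e. β^K ≤ 0.6944.
Since (3/4)^1 = 0.7500 and (3/4)^2 = 0.5625, the smallest such K is 2.

2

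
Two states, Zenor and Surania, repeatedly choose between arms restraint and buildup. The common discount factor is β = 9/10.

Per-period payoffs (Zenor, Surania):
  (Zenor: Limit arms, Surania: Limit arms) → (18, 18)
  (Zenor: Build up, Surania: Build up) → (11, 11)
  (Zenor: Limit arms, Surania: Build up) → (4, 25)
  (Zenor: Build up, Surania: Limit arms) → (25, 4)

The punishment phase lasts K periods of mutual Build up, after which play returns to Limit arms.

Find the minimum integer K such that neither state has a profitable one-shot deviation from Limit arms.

2

Need Σ_{k=1}^{K} β^k ≥ (25−18)/(18−11) = 1.0000 at β = 9/10.
At K = 1 the sum is 0.9000 < 1.0000; at K = 2 it is 1.7100 ≥ 1.0000.
So the minimum punishment length is K = 2.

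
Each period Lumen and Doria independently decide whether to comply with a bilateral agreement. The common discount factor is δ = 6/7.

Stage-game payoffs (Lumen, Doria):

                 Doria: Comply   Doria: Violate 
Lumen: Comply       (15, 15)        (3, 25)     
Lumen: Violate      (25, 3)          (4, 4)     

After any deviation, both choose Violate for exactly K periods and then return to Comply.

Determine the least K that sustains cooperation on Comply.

2

No profitable deviation requires (15−4)(δ+…+δ^K) ≥ 25−15, i.e. δ+…+δ^K ≥ 10/11 ≈ 0.9091.
With δ = 6/7, the partial sums are K=1: 0.8571, K=2: 1.5918.
K = 2 is the first length at which the sum reaches 0.9091.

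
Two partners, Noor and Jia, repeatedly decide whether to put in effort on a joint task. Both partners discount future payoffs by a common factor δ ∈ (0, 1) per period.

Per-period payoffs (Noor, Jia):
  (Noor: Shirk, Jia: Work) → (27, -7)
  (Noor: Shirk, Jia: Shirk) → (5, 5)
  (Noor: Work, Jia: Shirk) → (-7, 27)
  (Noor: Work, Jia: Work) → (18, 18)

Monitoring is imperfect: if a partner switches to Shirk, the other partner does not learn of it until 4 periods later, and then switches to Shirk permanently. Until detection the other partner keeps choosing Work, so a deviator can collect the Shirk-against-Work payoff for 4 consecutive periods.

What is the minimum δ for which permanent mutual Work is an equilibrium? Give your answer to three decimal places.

Deviating for the 4 undetected periods gains 27−18 = 9 per period over cooperation, then loses 18−5 = 13 per period forever once punishment starts.
Gain: 9(1 + δ + … + δ^3); loss: 13·δ^4/(1−δ).
No profitable deviation ⇔ 9(1−δ^4) ≤ 13·δ^4, i.e. δ^4 ≥ 9/(9+13) = 9/22.
Hence δ ≥ (9/22)^(1/4) ≈ 0.800.

0.800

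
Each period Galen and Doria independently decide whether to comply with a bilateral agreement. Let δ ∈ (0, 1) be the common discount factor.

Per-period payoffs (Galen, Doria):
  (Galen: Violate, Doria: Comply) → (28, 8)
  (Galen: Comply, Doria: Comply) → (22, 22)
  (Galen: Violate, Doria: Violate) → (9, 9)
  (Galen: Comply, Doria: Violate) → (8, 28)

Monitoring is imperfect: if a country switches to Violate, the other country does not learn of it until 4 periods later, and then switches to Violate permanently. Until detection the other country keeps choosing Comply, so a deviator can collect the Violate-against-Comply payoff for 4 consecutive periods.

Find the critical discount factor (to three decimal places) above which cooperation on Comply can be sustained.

0.750

The best deviation is to choose Violate for all 4 undetected periods, earning 28 each, then 9 forever once detected.
Deviation value: 28(1−δ^4)/(1−δ) + 9δ^4/(1−δ); cooperation value: 22/(1−δ).
IC: 22 ≥ 28(1−δ^4) + 9δ^4 = 28 − 19δ^4.
So δ^4 ≥ 6/19, giving δ ≥ (6/19)^(1/4) ≈ 0.750.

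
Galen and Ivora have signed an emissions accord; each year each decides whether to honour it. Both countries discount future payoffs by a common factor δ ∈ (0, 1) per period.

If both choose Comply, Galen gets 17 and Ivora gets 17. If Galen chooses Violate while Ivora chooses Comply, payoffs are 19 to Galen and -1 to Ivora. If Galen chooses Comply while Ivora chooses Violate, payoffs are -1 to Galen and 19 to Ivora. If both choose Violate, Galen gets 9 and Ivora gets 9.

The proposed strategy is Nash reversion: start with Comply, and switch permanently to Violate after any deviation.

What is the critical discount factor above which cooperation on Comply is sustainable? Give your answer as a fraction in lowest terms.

1/5

One-period gain from deviating is 19 − 17 = 2. The loss is 17 − 9 = 8 in every subsequent period, with present value 8·δ/(1−δ).
Deviation is unprofitable when 8·δ/(1−δ) ≥ 2, i.e. δ/(1−δ) ≥ 1/4.
Equivalently δ ≥ 2/(2+8) = 1/5.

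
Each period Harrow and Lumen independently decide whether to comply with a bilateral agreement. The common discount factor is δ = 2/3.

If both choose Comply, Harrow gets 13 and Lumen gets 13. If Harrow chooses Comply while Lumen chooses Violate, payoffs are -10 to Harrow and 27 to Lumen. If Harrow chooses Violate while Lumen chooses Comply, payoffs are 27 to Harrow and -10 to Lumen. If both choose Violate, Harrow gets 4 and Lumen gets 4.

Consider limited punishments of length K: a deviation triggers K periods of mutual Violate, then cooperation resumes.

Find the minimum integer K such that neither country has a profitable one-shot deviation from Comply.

4

IC: δ(1−δ^K)/(1−δ) ≥ (27−13)/(13−4) = 14/9.
With δ = 2/3: need 1 − δ^K ≥ 14/9·(1−2/3)/(2/3), i.e. δ^K ≤ 0.2222.
Since (2/3)^3 = 0.2963 and (2/3)^4 = 0.1975, the smallest such K is 4.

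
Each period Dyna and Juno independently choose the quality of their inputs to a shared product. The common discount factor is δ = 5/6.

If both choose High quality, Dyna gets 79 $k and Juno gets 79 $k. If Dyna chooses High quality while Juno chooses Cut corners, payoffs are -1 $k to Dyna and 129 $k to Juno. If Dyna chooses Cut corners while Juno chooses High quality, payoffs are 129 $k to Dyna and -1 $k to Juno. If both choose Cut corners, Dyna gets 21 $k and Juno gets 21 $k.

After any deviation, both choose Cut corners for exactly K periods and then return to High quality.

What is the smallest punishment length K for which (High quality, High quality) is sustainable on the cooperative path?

No profitable deviation requires (79−21)(δ+…+δ^K) ≥ 129−79, i.e. δ+…+δ^K ≥ 25/29 ≈ 0.8621.
With δ = 5/6, the partial sums are K=1: 0.8333, K=2: 1.5278.
K = 2 is the first length at which the sum reaches 0.8621.

2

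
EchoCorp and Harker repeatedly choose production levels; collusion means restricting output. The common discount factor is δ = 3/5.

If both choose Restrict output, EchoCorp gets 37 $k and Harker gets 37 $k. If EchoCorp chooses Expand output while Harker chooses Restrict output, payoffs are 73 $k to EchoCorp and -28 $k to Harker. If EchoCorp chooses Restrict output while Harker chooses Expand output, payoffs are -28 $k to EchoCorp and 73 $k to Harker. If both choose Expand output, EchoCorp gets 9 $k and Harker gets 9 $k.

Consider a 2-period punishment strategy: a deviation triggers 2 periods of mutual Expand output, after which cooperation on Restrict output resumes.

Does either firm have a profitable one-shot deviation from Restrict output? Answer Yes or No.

Yes

IC: δ+…+δ^2 ≥ (73−37)/(37−9) = 9/7.
At δ = 3/5: partial sum = 0.9600 < 1.2857. Cooperation not sustainable.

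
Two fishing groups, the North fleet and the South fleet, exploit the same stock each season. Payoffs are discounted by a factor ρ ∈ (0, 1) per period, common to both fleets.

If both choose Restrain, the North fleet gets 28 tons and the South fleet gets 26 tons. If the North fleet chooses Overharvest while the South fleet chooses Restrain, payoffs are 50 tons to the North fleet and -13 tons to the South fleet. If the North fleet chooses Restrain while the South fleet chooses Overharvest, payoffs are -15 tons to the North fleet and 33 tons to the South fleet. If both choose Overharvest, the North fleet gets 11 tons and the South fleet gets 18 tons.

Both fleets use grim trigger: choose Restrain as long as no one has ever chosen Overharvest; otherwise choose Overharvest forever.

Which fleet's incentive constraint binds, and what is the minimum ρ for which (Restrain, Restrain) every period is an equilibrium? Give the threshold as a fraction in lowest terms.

the North fleet: cooperation gives 28 each period; deviation gives 50 once then 11 forever.
  28/(1−ρ) ≥ 50 + 11ρ/(1−ρ) ⇒ ρ ≥ 22/39.
the South fleet: cooperation gives 26 each period; deviation gives 33 once then 18 forever.
  ρ ≥ 7/15.
Both must hold, so the binding constraint is the North fleet's: ρ ≥ 22/39.

the North fleet; ρ ≥ 22/39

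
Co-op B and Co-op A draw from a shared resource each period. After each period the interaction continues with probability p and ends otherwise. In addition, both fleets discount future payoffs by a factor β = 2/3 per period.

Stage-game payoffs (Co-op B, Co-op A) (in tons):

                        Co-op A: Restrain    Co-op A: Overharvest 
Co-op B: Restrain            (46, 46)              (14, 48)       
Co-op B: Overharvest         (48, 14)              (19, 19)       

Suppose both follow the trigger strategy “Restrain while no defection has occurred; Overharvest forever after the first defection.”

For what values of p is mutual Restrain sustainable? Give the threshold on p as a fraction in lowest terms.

Expected continuation weight on next period's payoff is β·p = 2/3·p, which plays the role of the discount factor.
Cooperation requires 2/3·p ≥ (48−46)/(48−19) = 2/29, hence p ≥ 3/29.

3/29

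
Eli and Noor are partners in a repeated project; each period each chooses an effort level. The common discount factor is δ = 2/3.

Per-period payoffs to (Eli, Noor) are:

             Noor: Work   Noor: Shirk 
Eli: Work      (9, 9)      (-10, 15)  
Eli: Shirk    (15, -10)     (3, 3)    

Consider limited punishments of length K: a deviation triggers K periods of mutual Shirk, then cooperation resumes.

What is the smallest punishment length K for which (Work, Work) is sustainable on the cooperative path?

2

Need Σ_{k=1}^{K} δ^k ≥ (15−9)/(9−3) = 1.0000 at δ = 2/3.
At K = 1 the sum is 0.6667 < 1.0000; at K = 2 it is 1.1111 ≥ 1.0000.
So the minimum punishment length is K = 2.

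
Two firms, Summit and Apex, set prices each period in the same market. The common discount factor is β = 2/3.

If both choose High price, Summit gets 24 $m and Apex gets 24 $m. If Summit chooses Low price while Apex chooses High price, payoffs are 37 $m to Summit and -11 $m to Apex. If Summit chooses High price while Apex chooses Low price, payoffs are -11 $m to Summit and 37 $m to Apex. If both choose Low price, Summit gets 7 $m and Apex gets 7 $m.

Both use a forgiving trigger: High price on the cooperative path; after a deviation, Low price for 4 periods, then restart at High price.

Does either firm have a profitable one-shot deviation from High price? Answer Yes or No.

IC: β+…+β^4 ≥ (37−24)/(24−7) = 13/17.
At β = 2/3: partial sum = 1.6049 ≥ 0.7647. Cooperation sustainable.

No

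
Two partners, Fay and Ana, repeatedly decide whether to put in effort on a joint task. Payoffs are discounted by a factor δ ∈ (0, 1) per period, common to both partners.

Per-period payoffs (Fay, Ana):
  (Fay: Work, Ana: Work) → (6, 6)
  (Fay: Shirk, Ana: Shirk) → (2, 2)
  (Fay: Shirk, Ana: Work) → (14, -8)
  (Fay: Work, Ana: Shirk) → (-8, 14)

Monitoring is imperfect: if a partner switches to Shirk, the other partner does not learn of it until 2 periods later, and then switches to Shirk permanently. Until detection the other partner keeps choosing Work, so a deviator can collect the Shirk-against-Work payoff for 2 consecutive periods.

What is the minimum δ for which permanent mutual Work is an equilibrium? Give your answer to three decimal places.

The best deviation is to choose Shirk for all 2 undetected periods, earning 14 each, then 2 forever once detected.
Deviation value: 14(1−δ^2)/(1−δ) + 2δ^2/(1−δ); cooperation value: 6/(1−δ).
IC: 6 ≥ 14(1−δ^2) + 2δ^2 = 14 − 12δ^2.
So δ^2 ≥ 8/12 = 2/3, giving δ ≥ (2/3)^(1/2) ≈ 0.816.

0.816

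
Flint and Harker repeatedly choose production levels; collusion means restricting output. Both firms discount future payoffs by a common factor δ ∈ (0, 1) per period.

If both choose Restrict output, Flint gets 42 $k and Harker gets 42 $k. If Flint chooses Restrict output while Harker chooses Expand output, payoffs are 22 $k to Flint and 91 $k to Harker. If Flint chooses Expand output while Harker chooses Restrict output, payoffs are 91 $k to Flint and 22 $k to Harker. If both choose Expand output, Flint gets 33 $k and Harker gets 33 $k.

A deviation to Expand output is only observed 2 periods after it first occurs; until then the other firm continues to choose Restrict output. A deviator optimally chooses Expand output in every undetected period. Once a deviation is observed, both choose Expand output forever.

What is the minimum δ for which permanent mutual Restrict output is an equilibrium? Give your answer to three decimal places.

0.919

A deviator earns 91 for 2 periods, then 33 forever; cooperating earns 42 forever. Multiplying the IC by (1−δ):
42 ≥ 91(1−δ^2) + 33δ^2, so 58·δ^2 ≥ 49 and δ^2 ≥ 49/58.
δ ≥ (49/58)^(1/2) ≈ 0.919.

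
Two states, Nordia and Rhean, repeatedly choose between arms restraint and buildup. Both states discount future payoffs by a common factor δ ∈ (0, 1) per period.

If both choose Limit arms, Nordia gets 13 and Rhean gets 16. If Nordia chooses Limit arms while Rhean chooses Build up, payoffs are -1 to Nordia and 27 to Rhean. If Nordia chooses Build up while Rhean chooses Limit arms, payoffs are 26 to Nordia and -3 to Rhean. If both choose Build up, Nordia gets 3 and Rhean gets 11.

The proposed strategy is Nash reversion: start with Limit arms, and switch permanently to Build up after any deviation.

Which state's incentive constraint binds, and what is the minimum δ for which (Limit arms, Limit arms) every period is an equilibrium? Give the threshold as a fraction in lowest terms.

Nordia: cooperation gives 13 each period; deviation gives 26 once then 3 forever.
  13/(1−δ) ≥ 26 + 3δ/(1−δ) ⇒ δ ≥ 13/23.
Rhean: cooperation gives 16 each period; deviation gives 27 once then 11 forever.
  δ ≥ 11/16.
Both must hold, so the binding constraint is Rhean's: δ ≥ 11/16.

Rhean; δ ≥ 11/16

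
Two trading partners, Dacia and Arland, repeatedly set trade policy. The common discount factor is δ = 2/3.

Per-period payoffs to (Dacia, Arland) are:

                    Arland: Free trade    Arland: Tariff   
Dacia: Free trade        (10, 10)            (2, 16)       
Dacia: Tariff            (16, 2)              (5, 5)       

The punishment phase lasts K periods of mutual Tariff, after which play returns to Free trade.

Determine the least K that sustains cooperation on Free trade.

Need Σ_{k=1}^{K} δ^k ≥ (16−10)/(10−5) = 1.2000 at δ = 2/3.
At K = 2 the sum is 1.1111 < 1.2000; at K = 3 it is 1.4074 ≥ 1.2000.
So the minimum punishment length is K = 3.

3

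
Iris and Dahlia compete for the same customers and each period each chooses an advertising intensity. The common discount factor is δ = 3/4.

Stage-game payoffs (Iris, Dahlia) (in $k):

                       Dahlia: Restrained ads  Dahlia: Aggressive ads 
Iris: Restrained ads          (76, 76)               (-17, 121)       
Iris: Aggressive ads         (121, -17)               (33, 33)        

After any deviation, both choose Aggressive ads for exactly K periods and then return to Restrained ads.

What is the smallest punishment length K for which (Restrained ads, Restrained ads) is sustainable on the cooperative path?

Need Σ_{k=1}^{K} δ^k ≥ (121−76)/(76−33) = 1.0465 at δ = 3/4.
At K = 1 the sum is 0.7500 < 1.0465; at K = 2 it is 1.3125 ≥ 1.0465.
So the minimum punishment length is K = 2.

2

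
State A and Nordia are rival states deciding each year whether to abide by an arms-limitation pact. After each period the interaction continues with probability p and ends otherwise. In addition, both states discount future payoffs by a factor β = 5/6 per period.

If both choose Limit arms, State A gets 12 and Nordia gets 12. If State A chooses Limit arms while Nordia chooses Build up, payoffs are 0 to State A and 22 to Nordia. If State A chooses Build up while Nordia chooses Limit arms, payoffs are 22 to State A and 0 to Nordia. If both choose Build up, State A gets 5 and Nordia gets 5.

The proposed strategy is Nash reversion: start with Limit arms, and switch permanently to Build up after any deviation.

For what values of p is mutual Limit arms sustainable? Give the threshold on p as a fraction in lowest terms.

12/17

Expected continuation weight on next period's payoff is β·p = 5/6·p, which plays the role of the discount factor.
Cooperation requires 5/6·p ≥ (22−12)/(22−5) = 10/17, hence p ≥ 12/17.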